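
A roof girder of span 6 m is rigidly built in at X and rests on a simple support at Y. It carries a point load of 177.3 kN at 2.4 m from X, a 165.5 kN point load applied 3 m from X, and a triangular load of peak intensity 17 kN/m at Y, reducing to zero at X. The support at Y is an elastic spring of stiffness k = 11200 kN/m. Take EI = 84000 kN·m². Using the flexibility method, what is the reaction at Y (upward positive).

R_Y = 105.6 kN

Take the reaction at Y as the redundant and release it; the primary structure is a cantilever fixed at X.
Free-end deflection of the primary structure under the applied loading (downward +):
  point load 177.3 at a = 2.4: Pa²(3L − a)/(6EI) = 2655/EI
  point load 165.5 at a = 3: Pa²(3L − a)/(6EI) = 3724/EI
  triangular load, peak 17 at the free end: 11w₀L⁴/(120EI) = 2020/EI
  δ_0 = 8399/EI
Flexibility coefficient — unit upward force at Y: δ_{YY} = L³/(3EI) = 72/EI.
With EI = 84000 kN·m²: δ_0 = 0.099983 m and δ_{YY} = 0.000857 m/kN.
Compatibility — the spring shortens by R_Y/k under the reaction it provides: δ_0 − R_Y·δ_{YY} = R_Y/k. With 1/k = 0.000089 m/kN, R_Y = δ_0 / (δ_{YY} + 1/k) = 0.099983 / (0.000857 + 0.000089) = 105.6 kN.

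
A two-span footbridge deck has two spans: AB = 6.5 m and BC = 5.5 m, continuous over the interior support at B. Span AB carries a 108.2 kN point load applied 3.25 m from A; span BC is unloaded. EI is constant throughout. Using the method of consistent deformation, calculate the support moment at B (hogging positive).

Insert a hinge at B; M_B is the redundant, and each span becomes simply supported.
End slopes at the hinge B, treating each span as simply supported:
  span AB: point load 108.2 at a = 3.25: Pab(L + a)/(6LEI) = 285.7/EI
  relative rotation θ_0 = (285.7 + 0)/EI = 285.7/EI
A unit hogging moment at B produces rotation L₁/(3EI) + L₂/(3EI) = 4/EI.
Slope continuity at B: θ_0 = M_B·4/EI, so M_B = 285.7/4 = 71.43 kN·m (hogging).

M_B = 71.43 kN·m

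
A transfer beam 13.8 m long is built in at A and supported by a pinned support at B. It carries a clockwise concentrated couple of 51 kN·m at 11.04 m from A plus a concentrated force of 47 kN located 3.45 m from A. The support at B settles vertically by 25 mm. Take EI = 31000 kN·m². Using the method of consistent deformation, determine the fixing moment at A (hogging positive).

M_A = 96.18 kN·m

Release the roller at B. Primary structure: cantilever fixed at A.
Deflection at B on the released cantilever, summing each load's contribution:
  clockwise couple 51 at a = 11.04: M₀a(2L − a)/(2EI) = 4662/EI
  point load 47 at a = 3.45: Pa²(3L − a)/(6EI) = 3538/EI
  δ_0 = 8200/EI
Flexibility coefficient — unit upward force at B: δ_{BB} = L³/(3EI) = 876/EI.
With EI = 31000 kN·m²: δ_0 = 0.26453 m and δ_{BB} = 0.028259 m/kN.
Compatibility — the beam at B must follow the support down by 0.025 m: δ_0 − R_B·δ_{BB} = 0.025, so R_B = (0.26453 − 0.025)/0.028259 = 8.476 kN.
Moment equilibrium about A: M_A = Σ(load moments about A) − R_B·L = 213.2 − 8.476×13.8 = 96.18 kN·m.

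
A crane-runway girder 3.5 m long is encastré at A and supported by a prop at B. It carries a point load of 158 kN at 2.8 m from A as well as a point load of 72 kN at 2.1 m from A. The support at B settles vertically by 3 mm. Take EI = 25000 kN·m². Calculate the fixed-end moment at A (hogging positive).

Remove the prop at B; the released (primary) structure is a cantilever built in at A.
Primary-structure tip deflection at B by superposition:
  point load 158 at a = 2.8: Pa²(3L − a)/(6EI) = 1590/EI
  point load 72 at a = 2.1: Pa²(3L − a)/(6EI) = 444.5/EI
  δ_0 = 2034/EI
Tip deflection under a unit load at B: L³/(3EI) = 14.29/EI.
With EI = 25000 kN·m²: δ_0 = 0.081369 m and δ_{BB} = 0.000572 m/kN.
Compatibility — the beam at B must follow the support down by 0.003 m: δ_0 − R_B·δ_{BB} = 0.003, so R_B = (0.081369 − 0.003)/0.000572 = 137.1 kN.
Moment equilibrium about A: M_A = Σ(load moments about A) − R_B·L = 593.6 − 137.1×3.5 = 113.8 kN·m.

M_A = 113.8 kN·m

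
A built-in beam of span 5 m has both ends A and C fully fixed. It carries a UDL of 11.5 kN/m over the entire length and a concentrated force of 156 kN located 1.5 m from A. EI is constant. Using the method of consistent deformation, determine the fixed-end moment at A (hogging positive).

Take the two fixed-end moments M_A, M_C as redundants; the released structure is the simple span AC.
On the primary (simply-supported) span, the end slopes from the loading are:
  at A: UDL 11.5: wL³/(24EI) = 59.9/EI
  at C: UDL 11.5: wL³/(24EI) = 59.9/EI
  at A: point load 156 at a = 1.5: Pab(L + b)/(6LEI) = 232.1/EI
  at C: point load 156 at a = 1.5: Pab(L + a)/(6LEI) = 177.4/EI
  θ_A0 = 291.9/EI,  θ_C0 = 237.3/EI
Flexibility coefficients: a unit moment at one end gives L/(3EI) there and L/(6EI) at the far end, so f₁₁ = f₂₂ = 1.667/EI and f₁₂ = f₂₁ = 0.8333/EI.
Compatibility — zero rotation at each built-in end:
  1.667 M_A + 0.8333 M_C = 291.9
  0.8333 M_A + 1.667 M_C = 237.3
Solving the pair gives M_A = 138.6 kN·m and M_C = 73.1 kN·m (hogging).

M_A = 138.6 kN·m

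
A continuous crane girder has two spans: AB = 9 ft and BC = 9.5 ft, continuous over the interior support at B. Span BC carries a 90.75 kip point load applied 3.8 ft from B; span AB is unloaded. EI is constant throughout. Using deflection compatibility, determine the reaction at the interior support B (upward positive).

Insert a hinge at B; M_B is the redundant, and each span becomes simply supported.
Discontinuity in slope at B on the released structure — sum the simple-span end rotations:
  span BC: point load 90.75 at a = 3.8: Pab(L + b)/(6LEI) = 524.2/EI
  relative rotation θ_0 = (0 + 524.2)/EI = 524.2/EI
A unit hogging moment at B produces rotation L₁/(3EI) + L₂/(3EI) = 6.167/EI.
Compatibility: M_B·(L₁+L₂)/(3EI) = θ_0, giving M_B = 85 kip·ft (hogging).
Span AB, ΣM about A with M_B applied at B: R_B^{AB}·9 = 0 + 85, so R_B^{AB} = 9.445 kip and R_A = 0 − 9.445 = -9.445 kip.
Span BC, ΣM about C: R_B^{BC}·9.5 = 517.3 + 85, so R_B^{BC} = 63.4 kip and R_C = 90.75 − 63.4 = 27.35 kip.
R_B = 9.445 + 63.4 = 72.84 kip.

R_B = 72.84 kip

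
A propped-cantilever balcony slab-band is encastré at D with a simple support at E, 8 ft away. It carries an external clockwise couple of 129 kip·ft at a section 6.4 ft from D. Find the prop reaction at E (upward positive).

Take the reaction at E as the redundant and release it; the primary structure is a cantilever fixed at D.
Downward deflection at the released point E due to the loads:
  clockwise couple 129 at a = 6.4: M₀a(2L − a)/(2EI) = 3963/EI
Flexibility coefficient — unit upward force at E: δ_{EE} = L³/(3EI) = 170.7/EI.
Compatibility at E: δ_0 − R_E·δ_{EE} = 0, so R_E = 3963/170.7 = 23.22 kip.

R_E = 23.22 kip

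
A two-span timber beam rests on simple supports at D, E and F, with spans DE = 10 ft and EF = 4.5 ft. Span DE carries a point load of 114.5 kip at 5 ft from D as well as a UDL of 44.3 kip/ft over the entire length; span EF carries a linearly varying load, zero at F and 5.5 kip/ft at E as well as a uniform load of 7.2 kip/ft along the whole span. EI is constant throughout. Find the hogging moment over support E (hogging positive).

M_E = 537.9 kip·ft

Release continuity at E by inserting a hinge; the redundant is the internal moment M_E. The primary structure is two simply-supported spans DE and EF.
Rotations at E on the released spans (each span's end-slope, ×1/EI):
  span DE: point load 114.5 at a = 5: Pab(L + a)/(6LEI) = 715.6/EI
  span DE: UDL 44.3: wL³/(24EI) = 1846/EI
  span EF: triangular load, peak 5.5: w₀L³/(45EI) = 11.14/EI
  span EF: UDL 7.2: wL³/(24EI) = 27.34/EI
  relative rotation θ_0 = (2561 + 38.48)/EI = 2600/EI
A unit hogging moment at E produces rotation L₁/(3EI) + L₂/(3EI) = 4.833/EI.
Compatibility: M_E·(L₁+L₂)/(3EI) = θ_0, giving M_E = 537.9 kip·ft (hogging).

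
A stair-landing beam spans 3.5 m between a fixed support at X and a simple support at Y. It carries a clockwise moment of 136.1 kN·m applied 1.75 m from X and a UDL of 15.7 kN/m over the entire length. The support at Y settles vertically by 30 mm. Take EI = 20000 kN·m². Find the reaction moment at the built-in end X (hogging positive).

Release the roller at Y. Primary structure: cantilever fixed at X.
Deflection at Y on the released cantilever, summing each load's contribution:
  clockwise couple 136.1 at a = 1.75: M₀a(2L − a)/(2EI) = 625.2/EI
  UDL 15.7: wL⁴/(8EI) = 294.5/EI
  δ_0 = 919.7/EI
Flexibility coefficient — unit upward force at Y: δ_{YY} = L³/(3EI) = 14.29/EI.
With EI = 20000 kN·m²: δ_0 = 0.045985 m and δ_{YY} = 0.000715 m/kN.
Compatibility — the beam at Y must follow the support down by 0.03 m: δ_0 − R_Y·δ_{YY} = 0.03, so R_Y = (0.045985 − 0.03)/0.000715 = 22.37 kN.
Moment equilibrium about X: M_X = Σ(load moments about X) − R_Y·L = 232.3 − 22.37×3.5 = 154 kN·m.

M_X = 154 kN·m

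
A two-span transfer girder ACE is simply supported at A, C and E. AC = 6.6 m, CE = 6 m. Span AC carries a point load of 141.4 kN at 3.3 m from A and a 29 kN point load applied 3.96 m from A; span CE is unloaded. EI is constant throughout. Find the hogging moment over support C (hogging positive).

Release continuity at C by inserting a hinge; the redundant is the internal moment M_C. The primary structure is two simply-supported spans AC and CE.
Rotations at C on the released spans (each span's end-slope, ×1/EI):
  span AC: point load 141.4 at a = 3.3: Pab(L + a)/(6LEI) = 385/EI
  span AC: point load 29 at a = 3.96: Pab(L + a)/(6LEI) = 80.85/EI
  relative rotation θ_0 = (465.8 + 0)/EI = 465.8/EI
A unit hogging moment at C produces rotation L₁/(3EI) + L₂/(3EI) = 4.2/EI.
Compatibility: M_C·(L₁+L₂)/(3EI) = θ_0, giving M_C = 110.9 kN·m (hogging).

M_C = 110.9 kN·m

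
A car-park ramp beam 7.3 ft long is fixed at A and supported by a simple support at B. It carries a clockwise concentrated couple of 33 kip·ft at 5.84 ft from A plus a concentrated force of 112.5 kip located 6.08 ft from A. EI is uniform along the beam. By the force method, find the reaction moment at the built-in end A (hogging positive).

M_A = 52.19 kip·ft

Release the roller at B. Primary structure: cantilever fixed at A.
Deflection at B on the released cantilever, summing each load's contribution:
  clockwise couple 33 at a = 5.84: M₀a(2L − a)/(2EI) = 844.1/EI
  point load 112.5 at a = 6.08: Pa²(3L − a)/(6EI) = 10965/EI
  δ_0 = 11809/EI
Flexibility coefficient — unit upward force at B: δ_{BB} = L³/(3EI) = 129.7/EI.
Compatibility at B: δ_0 − R_B·δ_{BB} = 0, so R_B = 11809/129.7 = 91.07 kip.
Moment equilibrium about A: M_A = Σ(load moments about A) − R_B·L = 717 − 91.07×7.3 = 52.19 kip·ft.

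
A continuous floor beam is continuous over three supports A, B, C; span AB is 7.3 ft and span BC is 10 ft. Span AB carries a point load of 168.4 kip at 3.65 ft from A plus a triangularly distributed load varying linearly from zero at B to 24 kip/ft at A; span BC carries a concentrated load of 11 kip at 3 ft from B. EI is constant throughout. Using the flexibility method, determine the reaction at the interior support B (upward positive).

Take M_B as the redundant. Released structure: two simple spans AB and BC with a hinge at B.
Discontinuity in slope at B on the released structure — sum the simple-span end rotations:
  span AB: point load 168.4 at a = 3.65: Pab(L + a)/(6LEI) = 560.9/EI
  span AB: triangular load, peak 24: 7w₀L³/(360EI) = 181.5/EI
  span BC: point load 11 at a = 3: Pab(L + b)/(6LEI) = 65.45/EI
  relative rotation θ_0 = (742.4 + 65.45)/EI = 807.9/EI
A unit hogging moment at B produces rotation L₁/(3EI) + L₂/(3EI) = 5.767/EI.
Compatibility: M_B·(L₁+L₂)/(3EI) = θ_0, giving M_B = 140.1 kip·ft (hogging).
Span AB, ΣM about A with M_B applied at B: R_B^{AB}·7.3 = 827.8 + 140.1, so R_B^{AB} = 132.6 kip and R_A = 256 − 132.6 = 123.4 kip.
Span BC, ΣM about C: R_B^{BC}·10 = 77 + 140.1, so R_B^{BC} = 21.71 kip and R_C = 11 − 21.71 = -10.71 kip.
R_B = 132.6 + 21.71 = 154.3 kip.

R_B = 154.3 kip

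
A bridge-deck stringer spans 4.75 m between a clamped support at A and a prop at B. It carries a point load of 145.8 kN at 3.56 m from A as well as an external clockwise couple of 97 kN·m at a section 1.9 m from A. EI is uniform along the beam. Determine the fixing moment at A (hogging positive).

M_A = 85.19 kN·m

Release the roller at B. Primary structure: cantilever fixed at A.
Downward deflection at the released point B due to the loads:
  point load 145.8 at a = 3.56: Pa²(3L − a)/(6EI) = 3292/EI
  clockwise couple 97 at a = 1.9: M₀a(2L − a)/(2EI) = 700.3/EI
  δ_0 = 3993/EI
Tip deflection under a unit load at B: L³/(3EI) = 35.72/EI.
The prop prevents deflection at B: R_B = δ_0/δ_{BB} = 3993/35.72 = 111.8 kN.
Moment equilibrium about A: M_A = Σ(load moments about A) − R_B·L = 616 − 111.8×4.75 = 85.19 kN·m.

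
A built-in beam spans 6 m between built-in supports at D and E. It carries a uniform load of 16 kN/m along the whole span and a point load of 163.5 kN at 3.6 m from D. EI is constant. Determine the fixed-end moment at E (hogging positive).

M_E = 189.3 kN·m

Take the two fixed-end moments M_D, M_E as redundants; the released structure is the simple span DE.
On the primary (simply-supported) span, the end slopes from the loading are:
  at D: UDL 16: wL³/(24EI) = 144/EI
  at E: UDL 16: wL³/(24EI) = 144/EI
  at D: point load 163.5 at a = 3.6: Pab(L + b)/(6LEI) = 329.6/EI
  at E: point load 163.5 at a = 3.6: Pab(L + a)/(6LEI) = 376.7/EI
  θ_D0 = 473.6/EI,  θ_E0 = 520.7/EI
Flexibility coefficients: a unit moment at one end gives L/(3EI) there and L/(6EI) at the far end, so f₁₁ = f₂₂ = 2/EI and f₁₂ = f₂₁ = 1/EI.
Compatibility — zero rotation at each built-in end:
  2 M_D + 1 M_E = 473.6
  1 M_D + 2 M_E = 520.7
Solving the pair gives M_D = 142.2 kN·m and M_E = 189.3 kN·m (hogging).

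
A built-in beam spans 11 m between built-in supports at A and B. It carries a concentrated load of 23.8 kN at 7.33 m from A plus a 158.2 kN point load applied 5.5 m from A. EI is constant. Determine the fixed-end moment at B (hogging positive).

Release both end moments; the primary structure is a simply-supported span AB with redundants M_A and M_B.
On the primary (simply-supported) span, the end slopes from the loading are:
  at A: point load 23.8 at a = 7.33: Pab(L + b)/(6LEI) = 142.3/EI
  at B: point load 23.8 at a = 7.33: Pab(L + a)/(6LEI) = 177.8/EI
  at A: point load 158.2 at a = 5.5: Pab(L + b)/(6LEI) = 1196/EI
  at B: point load 158.2 at a = 5.5: Pab(L + a)/(6LEI) = 1196/EI
  θ_A0 = 1339/EI,  θ_B0 = 1374/EI
Flexibility coefficients: a unit moment at one end gives L/(3EI) there and L/(6EI) at the far end, so f₁₁ = f₂₂ = 3.667/EI and f₁₂ = f₂₁ = 1.833/EI.
Compatibility — zero rotation at each built-in end:
  3.667 M_A + 1.833 M_B = 1339
  1.833 M_A + 3.667 M_B = 1374
Solving the pair gives M_A = 236.9 kN·m and M_B = 256.3 kN·m (hogging).

M_B = 256.3 kN·m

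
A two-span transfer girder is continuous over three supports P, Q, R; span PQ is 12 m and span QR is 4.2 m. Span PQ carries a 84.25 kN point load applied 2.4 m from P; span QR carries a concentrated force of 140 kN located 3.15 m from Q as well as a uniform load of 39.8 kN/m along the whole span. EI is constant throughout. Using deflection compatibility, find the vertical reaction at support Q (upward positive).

R_Q = 171.6 kN

Take M_Q as the redundant. Released structure: two simple spans PQ and QR with a hinge at Q.
End slopes at the hinge Q, treating each span as simply supported:
  span PQ: point load 84.25 at a = 2.4: Pab(L + a)/(6LEI) = 388.2/EI
  span QR: point load 140 at a = 3.15: Pab(L + b)/(6LEI) = 96.47/EI
  span QR: UDL 39.8: wL³/(24EI) = 122.9/EI
  relative rotation θ_0 = (388.2 + 219.3)/EI = 607.6/EI
A unit hogging moment at Q produces rotation L₁/(3EI) + L₂/(3EI) = 5.4/EI.
Compatibility: M_Q·(L₁+L₂)/(3EI) = θ_0, giving M_Q = 112.5 kN·m (hogging).
Span PQ, ΣM about P with M_Q applied at Q: R_Q^{PQ}·12 = 202.2 + 112.5, so R_Q^{PQ} = 26.23 kN and R_P = 84.25 − 26.23 = 58.02 kN.
Span QR, ΣM about R: R_Q^{QR}·4.2 = 498 + 112.5, so R_Q^{QR} = 145.4 kN and R_R = 307.2 − 145.4 = 161.8 kN.
R_Q = 26.23 + 145.4 = 171.6 kN.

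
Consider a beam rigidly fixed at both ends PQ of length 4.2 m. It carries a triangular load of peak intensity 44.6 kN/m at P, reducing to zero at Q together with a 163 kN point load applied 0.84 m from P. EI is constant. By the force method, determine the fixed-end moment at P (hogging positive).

Release both end moments; the primary structure is a simply-supported span PQ with redundants M_P and M_Q.
Simple-span end rotations at P and Q under the given loads:
  at P: triangular load, peak 44.6: w₀L³/(45EI) = 73.43/EI
  at Q: triangular load, peak 44.6: 7w₀L³/(360EI) = 64.25/EI
  at P: point load 163 at a = 0.84: Pab(L + b)/(6LEI) = 138/EI
  at Q: point load 163 at a = 0.84: Pab(L + a)/(6LEI) = 92.01/EI
  θ_P0 = 211.4/EI,  θ_Q0 = 156.3/EI
Flexibility coefficients: a unit moment at one end gives L/(3EI) there and L/(6EI) at the far end, so f₁₁ = f₂₂ = 1.4/EI and f₁₂ = f₂₁ = 0.7/EI.
Compatibility — zero rotation at each built-in end:
  1.4 M_P + 0.7 M_Q = 211.4
  0.7 M_P + 1.4 M_Q = 156.3
Solving the pair gives M_P = 127 kN·m and M_Q = 48.13 kN·m (hogging).

M_P = 127 kN·m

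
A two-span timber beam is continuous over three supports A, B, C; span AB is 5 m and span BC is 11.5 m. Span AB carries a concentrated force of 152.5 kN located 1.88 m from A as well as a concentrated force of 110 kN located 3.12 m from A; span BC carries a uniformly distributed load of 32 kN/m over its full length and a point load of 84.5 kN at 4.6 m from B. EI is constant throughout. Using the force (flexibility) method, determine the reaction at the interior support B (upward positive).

Take M_B as the redundant. Released structure: two simple spans AB and BC with a hinge at B.
End slopes at the hinge B, treating each span as simply supported:
  span AB: point load 152.5 at a = 1.88: Pab(L + a)/(6LEI) = 205.1/EI
  span AB: point load 110 at a = 3.12: Pab(L + a)/(6LEI) = 174.6/EI
  span BC: UDL 32: wL³/(24EI) = 2028/EI
  span BC: point load 84.5 at a = 4.6: Pab(L + b)/(6LEI) = 715.2/EI
  relative rotation θ_0 = (379.8 + 2743)/EI = 3123/EI
A unit hogging moment at B produces rotation L₁/(3EI) + L₂/(3EI) = 5.5/EI.
Compatibility: M_B·(L₁+L₂)/(3EI) = θ_0, giving M_B = 567.8 kN·m (hogging).
Span AB, ΣM about A with M_B applied at B: R_B^{AB}·5 = 629.9 + 567.8, so R_B^{AB} = 239.5 kN and R_A = 262.5 − 239.5 = 22.96 kN.
Span BC, ΣM about C: R_B^{BC}·11.5 = 2699 + 567.8, so R_B^{BC} = 284.1 kN and R_C = 452.5 − 284.1 = 168.4 kN.
R_B = 239.5 + 284.1 = 523.6 kN.

R_B = 523.6 kN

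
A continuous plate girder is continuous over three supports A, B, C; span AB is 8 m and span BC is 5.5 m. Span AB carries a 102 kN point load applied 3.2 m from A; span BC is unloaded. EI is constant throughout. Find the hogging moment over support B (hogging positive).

M_B = 81.24 kN·m

Take M_B as the redundant. Released structure: two simple spans AB and BC with a hinge at B.
End slopes at the hinge B, treating each span as simply supported:
  span AB: point load 102 at a = 3.2: Pab(L + a)/(6LEI) = 365.6/EI
  relative rotation θ_0 = (365.6 + 0)/EI = 365.6/EI
A unit hogging moment at B produces rotation L₁/(3EI) + L₂/(3EI) = 4.5/EI.
Slope continuity at B: θ_0 = M_B·4.5/EI, so M_B = 365.6/4.5 = 81.24 kN·m (hogging).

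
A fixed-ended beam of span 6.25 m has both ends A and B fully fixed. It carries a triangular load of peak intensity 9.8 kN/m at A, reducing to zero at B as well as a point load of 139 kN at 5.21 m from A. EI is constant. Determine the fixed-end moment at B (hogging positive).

M_B = 113.2 kN·m

Release both end moments; the primary structure is a simply-supported span AB with redundants M_A and M_B.
End rotations of the released simple span under the applied load (×1/EI):
  at A: triangular load, peak 9.8: w₀L³/(45EI) = 53.17/EI
  at B: triangular load, peak 9.8: 7w₀L³/(360EI) = 46.52/EI
  at A: point load 139 at a = 5.21: Pab(L + b)/(6LEI) = 146.4/EI
  at B: point load 139 at a = 5.21: Pab(L + a)/(6LEI) = 230.2/EI
  θ_A0 = 199.6/EI,  θ_B0 = 276.7/EI
Flexibility coefficients: a unit moment at one end gives L/(3EI) there and L/(6EI) at the far end, so f₁₁ = f₂₂ = 2.083/EI and f₁₂ = f₂₁ = 1.042/EI.
Compatibility — zero rotation at each built-in end:
  2.083 M_A + 1.042 M_B = 199.6
  1.042 M_A + 2.083 M_B = 276.7
Solving the pair gives M_A = 39.19 kN·m and M_B = 113.2 kN·m (hogging).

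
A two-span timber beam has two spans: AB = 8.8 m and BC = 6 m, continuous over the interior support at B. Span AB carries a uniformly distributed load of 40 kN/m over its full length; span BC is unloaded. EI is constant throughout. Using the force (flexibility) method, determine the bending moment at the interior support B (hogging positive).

Insert a hinge at B; M_B is the redundant, and each span becomes simply supported.
Rotations at B on the released spans (each span's end-slope, ×1/EI):
  span AB: UDL 40: wL³/(24EI) = 1136/EI
  relative rotation θ_0 = (1136 + 0)/EI = 1136/EI
A unit hogging moment at B produces rotation L₁/(3EI) + L₂/(3EI) = 4.933/EI.
Compatibility: M_B·(L₁+L₂)/(3EI) = θ_0, giving M_B = 230.2 kN·m (hogging).

M_B = 230.2 kN·m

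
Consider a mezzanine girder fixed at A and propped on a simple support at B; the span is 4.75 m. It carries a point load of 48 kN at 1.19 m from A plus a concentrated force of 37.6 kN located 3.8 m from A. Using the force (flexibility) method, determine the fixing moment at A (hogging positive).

M_A = 54.59 kN·m

Remove the prop at B; the released (primary) structure is a cantilever built in at A.
Free-end deflection of the primary structure under the applied loading (downward +):
  point load 48 at a = 1.19: Pa²(3L − a)/(6EI) = 148/EI
  point load 37.6 at a = 3.8: Pa²(3L − a)/(6EI) = 945.6/EI
  δ_0 = 1094/EI
Flexibility coefficient — unit upward force at B: δ_{BB} = L³/(3EI) = 35.72/EI.
Compatibility at B: δ_0 − R_B·δ_{BB} = 0, so R_B = 1094/35.72 = 30.61 kN.
Moment equilibrium about A: M_A = Σ(load moments about A) − R_B·L = 200 − 30.61×4.75 = 54.59 kN·m.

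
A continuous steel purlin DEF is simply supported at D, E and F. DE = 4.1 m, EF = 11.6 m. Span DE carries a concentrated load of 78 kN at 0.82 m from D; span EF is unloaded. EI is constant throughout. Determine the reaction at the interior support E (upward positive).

Release continuity at E by inserting a hinge; the redundant is the internal moment M_E. The primary structure is two simply-supported spans DE and EF.
End slopes at the hinge E, treating each span as simply supported:
  span DE: point load 78 at a = 0.82: Pab(L + a)/(6LEI) = 41.96/EI
  relative rotation θ_0 = (41.96 + 0)/EI = 41.96/EI
A unit hogging moment at E produces rotation L₁/(3EI) + L₂/(3EI) = 5.233/EI.
Slope continuity at E: θ_0 = M_E·5.233/EI, so M_E = 41.96/5.233 = 8.017 kN·m (hogging).
Span DE, ΣM about D with M_E applied at E: R_E^{DE}·4.1 = 63.96 + 8.017, so R_E^{DE} = 17.56 kN and R_D = 78 − 17.56 = 60.44 kN.
Span EF, ΣM about F: R_E^{EF}·11.6 = 0 + 8.017, so R_E^{EF} = 0.6912 kN and R_F = 0 − 0.6912 = -0.6912 kN.
R_E = 17.56 + 0.6912 = 18.25 kN.

R_E = 18.25 kN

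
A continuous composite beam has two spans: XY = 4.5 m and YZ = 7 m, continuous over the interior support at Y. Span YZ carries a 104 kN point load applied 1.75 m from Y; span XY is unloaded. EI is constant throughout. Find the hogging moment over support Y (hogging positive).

M_Y = 72.7 kN·m

Take M_Y as the redundant. Released structure: two simple spans XY and YZ with a hinge at Y.
End slopes at the hinge Y, treating each span as simply supported:
  span YZ: point load 104 at a = 1.75: Pab(L + b)/(6LEI) = 278.7/EI
  relative rotation θ_0 = (0 + 278.7)/EI = 278.7/EI
A unit hogging moment at Y produces rotation L₁/(3EI) + L₂/(3EI) = 3.833/EI.
Slope continuity at Y: θ_0 = M_Y·3.833/EI, so M_Y = 278.7/3.833 = 72.7 kN·m (hogging).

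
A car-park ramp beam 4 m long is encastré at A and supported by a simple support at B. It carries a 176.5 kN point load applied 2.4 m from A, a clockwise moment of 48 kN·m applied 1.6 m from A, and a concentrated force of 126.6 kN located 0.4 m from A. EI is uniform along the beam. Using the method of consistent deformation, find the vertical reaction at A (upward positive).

Remove the prop at B; the released (primary) structure is a cantilever built in at A.
Primary-structure tip deflection at B by superposition:
  point load 176.5 at a = 2.4: Pa²(3L − a)/(6EI) = 1627/EI
  clockwise couple 48 at a = 1.6: M₀a(2L − a)/(2EI) = 245.8/EI
  point load 126.6 at a = 0.4: Pa²(3L − a)/(6EI) = 39.16/EI
  δ_0 = 1912/EI
Flexibility coefficient — unit upward force at B: δ_{BB} = L³/(3EI) = 21.33/EI.
The prop prevents deflection at B: R_B = δ_0/δ_{BB} = 1912/21.33 = 89.6 kN.
Vertical equilibrium: R_A = ΣP − R_B = 303.1 − 89.6 = 213.5 kN.

R_A = 213.5 kN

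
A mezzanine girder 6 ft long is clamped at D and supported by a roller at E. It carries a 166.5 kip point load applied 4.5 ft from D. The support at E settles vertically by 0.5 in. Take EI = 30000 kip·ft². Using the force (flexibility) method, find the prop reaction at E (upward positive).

R_E = 88 kip

Release the roller at E. Primary structure: cantilever fixed at D.
Downward deflection at the released point E due to the loads:
  point load 166.5 at a = 4.5: Pa²(3L − a)/(6EI) = 7586/EI
Flexibility coefficient — unit upward force at E: δ_{EE} = L³/(3EI) = 72/EI.
With EI = 30000 kip·ft²: δ_0 = 0.25287 ft and δ_{EE} = 0.0024 ft/kip.
Compatibility — the beam at E must follow the support down by 0.04167 ft: δ_0 − R_E·δ_{EE} = 0.04167, so R_E = (0.25287 − 0.04167)/0.0024 = 88 kip.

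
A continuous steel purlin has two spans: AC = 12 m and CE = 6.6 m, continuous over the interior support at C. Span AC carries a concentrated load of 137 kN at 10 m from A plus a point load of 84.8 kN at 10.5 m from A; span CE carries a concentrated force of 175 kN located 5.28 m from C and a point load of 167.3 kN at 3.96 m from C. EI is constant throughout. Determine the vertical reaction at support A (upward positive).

R_A = 7.806 kN

Insert a hinge at C; M_C is the redundant, and each span becomes simply supported.
Rotations at C on the released spans (each span's end-slope, ×1/EI):
  span AC: point load 137 at a = 10: Pab(L + a)/(6LEI) = 837.2/EI
  span AC: point load 84.8 at a = 10.5: Pab(L + a)/(6LEI) = 417.4/EI
  span CE: point load 175 at a = 5.28: Pab(L + b)/(6LEI) = 243.9/EI
  span CE: point load 167.3 at a = 3.96: Pab(L + b)/(6LEI) = 408.1/EI
  relative rotation θ_0 = (1255 + 652)/EI = 1907/EI
A unit hogging moment at C produces rotation L₁/(3EI) + L₂/(3EI) = 6.2/EI.
Slope continuity at C: θ_0 = M_C·6.2/EI, so M_C = 1907/6.2 = 307.5 kN·m (hogging).
Span AC, ΣM about A with M_C applied at C: R_C^{AC}·12 = 2260 + 307.5, so R_C^{AC} = 214 kN and R_A = 221.8 − 214 = 7.806 kN.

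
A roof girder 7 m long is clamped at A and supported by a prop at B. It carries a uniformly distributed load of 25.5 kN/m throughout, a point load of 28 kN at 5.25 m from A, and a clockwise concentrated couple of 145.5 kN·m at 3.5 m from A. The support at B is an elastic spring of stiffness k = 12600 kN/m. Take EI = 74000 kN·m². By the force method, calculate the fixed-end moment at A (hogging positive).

Remove the prop at B; the released (primary) structure is a cantilever built in at A.
Downward deflection at the released point B due to the loads:
  UDL 25.5: wL⁴/(8EI) = 7653/EI
  point load 28 at a = 5.25: Pa²(3L − a)/(6EI) = 2026/EI
  clockwise couple 145.5 at a = 3.5: M₀a(2L − a)/(2EI) = 2674/EI
  δ_0 = 12353/EI
Tip deflection under a unit load at B: L³/(3EI) = 114.3/EI.
With EI = 74000 kN·m²: δ_0 = 0.16693 m and δ_{BB} = 0.001545 m/kN.
Compatibility — the spring shortens by R_B/k under the reaction it provides: δ_0 − R_B·δ_{BB} = R_B/k. With 1/k = 0.000079 m/kN, R_B = δ_0 / (δ_{BB} + 1/k) = 0.16693 / (0.001545 + 0.000079) = 102.8 kN.
Moment equilibrium about A: M_A = Σ(load moments about A) − R_B·L = 917.2 − 102.8×7 = 197.9 kN·m.

M_A = 197.9 kN·m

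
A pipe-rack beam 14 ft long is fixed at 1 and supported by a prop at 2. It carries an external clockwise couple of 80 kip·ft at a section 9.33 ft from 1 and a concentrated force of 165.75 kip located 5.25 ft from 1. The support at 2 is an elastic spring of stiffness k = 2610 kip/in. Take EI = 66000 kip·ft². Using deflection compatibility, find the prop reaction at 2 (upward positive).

R_2 = 38.12 kip

Take the reaction at 2 as the redundant and release it; the primary structure is a cantilever fixed at 1.
Downward deflection at the released point 2 due to the loads:
  clockwise couple 80 at a = 9.33: M₀a(2L − a)/(2EI) = 6968/EI
  point load 165.75 at a = 5.25: Pa²(3L − a)/(6EI) = 27982/EI
  δ_0 = 34950/EI
Flexibility coefficient — unit upward force at 2: δ_{22} = L³/(3EI) = 914.7/EI.
With EI = 66000 kip·ft²: δ_0 = 0.52954 ft and δ_{22} = 0.013859 ft/kip.
Compatibility — the spring shortens by R_2/k under the reaction it provides: δ_0 − R_2·δ_{22} = R_2/k. With 1/k = 1/(2610×12) ft/kip = 0.000032 ft/kip, R_2 = δ_0 / (δ_{22} + 1/k) = 0.52954 / (0.013859 + 0.000032) = 38.12 kip.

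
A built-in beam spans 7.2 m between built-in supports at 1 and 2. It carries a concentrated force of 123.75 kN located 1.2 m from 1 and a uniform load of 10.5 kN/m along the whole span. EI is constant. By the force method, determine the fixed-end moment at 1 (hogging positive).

M_1 = 148.5 kN·m

Release both end moments; the primary structure is a simply-supported span 12 with redundants M_1 and M_2.
On the primary (simply-supported) span, the end slopes from the loading are:
  at 1: point load 123.75 at a = 1.2: Pab(L + b)/(6LEI) = 272.2/EI
  at 2: point load 123.75 at a = 1.2: Pab(L + a)/(6LEI) = 173.2/EI
  at 1: UDL 10.5: wL³/(24EI) = 163.3/EI
  at 2: UDL 10.5: wL³/(24EI) = 163.3/EI
  θ_10 = 435.5/EI,  θ_20 = 336.5/EI
Flexibility coefficients: a unit moment at one end gives L/(3EI) there and L/(6EI) at the far end, so f₁₁ = f₂₂ = 2.4/EI and f₁₂ = f₂₁ = 1.2/EI.
Compatibility — zero rotation at each built-in end:
  2.4 M_1 + 1.2 M_2 = 435.5
  1.2 M_1 + 2.4 M_2 = 336.5
Solving the pair gives M_1 = 148.5 kN·m and M_2 = 65.98 kN·m (hogging).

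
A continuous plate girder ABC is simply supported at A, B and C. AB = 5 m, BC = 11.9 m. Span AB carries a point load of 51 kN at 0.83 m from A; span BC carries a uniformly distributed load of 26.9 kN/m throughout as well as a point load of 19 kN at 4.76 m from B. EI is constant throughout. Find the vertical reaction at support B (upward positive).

R_B = 285.6 kN

Insert a hinge at B; M_B is the redundant, and each span becomes simply supported.
Discontinuity in slope at B on the released structure — sum the simple-span end rotations:
  span AB: point load 51 at a = 0.83: Pab(L + a)/(6LEI) = 34.3/EI
  span BC: UDL 26.9: wL³/(24EI) = 1889/EI
  span BC: point load 19 at a = 4.76: Pab(L + b)/(6LEI) = 172.2/EI
  relative rotation θ_0 = (34.3 + 2061)/EI = 2095/EI
A unit hogging moment at B produces rotation L₁/(3EI) + L₂/(3EI) = 5.633/EI.
Slope continuity at B: θ_0 = M_B·5.633/EI, so M_B = 2095/5.633 = 371.9 kN·m (hogging).
Span AB, ΣM about A with M_B applied at B: R_B^{AB}·5 = 42.33 + 371.9, so R_B^{AB} = 82.85 kN and R_A = 51 − 82.85 = -31.85 kN.
Span BC, ΣM about C: R_B^{BC}·11.9 = 2040 + 371.9, so R_B^{BC} = 202.7 kN and R_C = 339.1 − 202.7 = 136.4 kN.
R_B = 82.85 + 202.7 = 285.6 kN.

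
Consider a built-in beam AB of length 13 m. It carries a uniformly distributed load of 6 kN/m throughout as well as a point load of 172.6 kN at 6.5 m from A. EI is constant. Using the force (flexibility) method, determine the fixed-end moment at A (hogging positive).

M_A = 365 kN·m

Take the two fixed-end moments M_A, M_B as redundants; the released structure is the simple span AB.
End rotations of the released simple span under the applied load (×1/EI):
  at A: UDL 6: wL³/(24EI) = 549.2/EI
  at B: UDL 6: wL³/(24EI) = 549.2/EI
  at A: point load 172.6 at a = 6.5: Pab(L + b)/(6LEI) = 1823/EI
  at B: point load 172.6 at a = 6.5: Pab(L + a)/(6LEI) = 1823/EI
  θ_A0 = 2372/EI,  θ_B0 = 2372/EI
Flexibility coefficients: a unit moment at one end gives L/(3EI) there and L/(6EI) at the far end, so f₁₁ = f₂₂ = 4.333/EI and f₁₂ = f₂₁ = 2.167/EI.
Compatibility — zero rotation at each built-in end:
  4.333 M_A + 2.167 M_B = 2372
  2.167 M_A + 4.333 M_B = 2372
Solving the pair gives M_A = 365 kN·m and M_B = 365 kN·m (hogging).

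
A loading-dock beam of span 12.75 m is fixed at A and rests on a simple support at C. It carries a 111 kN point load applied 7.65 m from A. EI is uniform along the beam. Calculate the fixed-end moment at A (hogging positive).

M_A = 237.8 kN·m

Release the roller at C. Primary structure: cantilever fixed at A.
Free-end deflection of the primary structure under the applied loading (downward +):
  point load 111 at a = 7.65: Pa²(3L − a)/(6EI) = 33130/EI
Flexibility coefficient — unit upward force at C: δ_{CC} = L³/(3EI) = 690.9/EI.
Compatibility at C: δ_0 − R_C·δ_{CC} = 0, so R_C = 33130/690.9 = 47.95 kN.
Moment equilibrium about A: M_A = Σ(load moments about A) − R_C·L = 849.1 − 47.95×12.75 = 237.8 kN·m.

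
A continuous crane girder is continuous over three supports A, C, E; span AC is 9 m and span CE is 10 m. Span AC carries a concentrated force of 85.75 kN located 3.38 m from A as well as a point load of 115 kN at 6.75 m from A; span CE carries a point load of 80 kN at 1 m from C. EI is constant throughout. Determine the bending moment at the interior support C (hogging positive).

Take M_C as the redundant. Released structure: two simple spans AC and CE with a hinge at C.
Rotations at C on the released spans (each span's end-slope, ×1/EI):
  span AC: point load 85.75 at a = 3.38: Pab(L + a)/(6LEI) = 373.4/EI
  span AC: point load 115 at a = 6.75: Pab(L + a)/(6LEI) = 509.4/EI
  span CE: point load 80 at a = 1: Pab(L + b)/(6LEI) = 228/EI
  relative rotation θ_0 = (882.8 + 228)/EI = 1111/EI
A unit hogging moment at C produces rotation L₁/(3EI) + L₂/(3EI) = 6.333/EI.
Compatibility: M_C·(L₁+L₂)/(3EI) = θ_0, giving M_C = 175.4 kN·m (hogging).

M_C = 175.4 kN·m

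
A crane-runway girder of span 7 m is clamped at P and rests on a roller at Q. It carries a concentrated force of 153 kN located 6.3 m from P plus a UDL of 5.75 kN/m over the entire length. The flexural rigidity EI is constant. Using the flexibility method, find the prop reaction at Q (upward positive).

R_Q = 145.2 kN

Remove the prop at Q; the released (primary) structure is a cantilever built in at P.
Free-end deflection of the primary structure under the applied loading (downward +):
  point load 153 at a = 6.3: Pa²(3L − a)/(6EI) = 14878/EI
  UDL 5.75: wL⁴/(8EI) = 1726/EI
  δ_0 = 16604/EI
Tip deflection under a unit load at Q: L³/(3EI) = 114.3/EI.
The prop prevents deflection at Q: R_Q = δ_0/δ_{QQ} = 16604/114.3 = 145.2 kN.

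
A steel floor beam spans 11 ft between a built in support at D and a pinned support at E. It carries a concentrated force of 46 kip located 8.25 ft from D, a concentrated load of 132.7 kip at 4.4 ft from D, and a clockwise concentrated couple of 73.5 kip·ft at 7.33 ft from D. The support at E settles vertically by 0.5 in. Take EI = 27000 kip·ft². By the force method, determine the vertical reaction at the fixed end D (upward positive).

Take the reaction at E as the redundant and release it; the primary structure is a cantilever fixed at D.
Deflection at E on the released cantilever, summing each load's contribution:
  point load 46 at a = 8.25: Pa²(3L − a)/(6EI) = 12915/EI
  point load 132.7 at a = 4.4: Pa²(3L − a)/(6EI) = 12246/EI
  clockwise couple 73.5 at a = 7.33: M₀a(2L − a)/(2EI) = 3952/EI
  δ_0 = 29113/EI
Tip deflection under a unit load at E: L³/(3EI) = 443.7/EI.
With EI = 27000 kip·ft²: δ_0 = 1.0782 ft and δ_{EE} = 0.016432 ft/kip.
Compatibility — the beam at E must follow the support down by 0.04167 ft: δ_0 − R_E·δ_{EE} = 0.04167, so R_E = (1.0782 − 0.04167)/0.016432 = 63.08 kip.
Vertical equilibrium: R_D = ΣP − R_E = 178.7 − 63.08 = 115.6 kip.

R_D = 115.6 kip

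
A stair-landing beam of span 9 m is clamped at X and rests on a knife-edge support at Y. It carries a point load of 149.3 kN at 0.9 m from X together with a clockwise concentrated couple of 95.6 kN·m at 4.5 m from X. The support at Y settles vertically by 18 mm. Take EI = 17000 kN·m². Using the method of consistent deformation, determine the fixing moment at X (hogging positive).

Choose R_Y as the redundant. The primary structure is the cantilever fixed at X.
Downward deflection at the released point Y due to the loads:
  point load 149.3 at a = 0.9: Pa²(3L − a)/(6EI) = 526.1/EI
  clockwise couple 95.6 at a = 4.5: M₀a(2L − a)/(2EI) = 2904/EI
  δ_0 = 3430/EI
Flexibility coefficient — unit upward force at Y: δ_{YY} = L³/(3EI) = 243/EI.
With EI = 17000 kN·m²: δ_0 = 0.20176 m and δ_{YY} = 0.014294 m/kN.
Compatibility — the beam at Y must follow the support down by 0.018 m: δ_0 − R_Y·δ_{YY} = 0.018, so R_Y = (0.20176 − 0.018)/0.014294 = 12.86 kN.
Moment equilibrium about X: M_X = Σ(load moments about X) − R_Y·L = 230 − 12.86×9 = 114.3 kN·m.

M_X = 114.3 kN·m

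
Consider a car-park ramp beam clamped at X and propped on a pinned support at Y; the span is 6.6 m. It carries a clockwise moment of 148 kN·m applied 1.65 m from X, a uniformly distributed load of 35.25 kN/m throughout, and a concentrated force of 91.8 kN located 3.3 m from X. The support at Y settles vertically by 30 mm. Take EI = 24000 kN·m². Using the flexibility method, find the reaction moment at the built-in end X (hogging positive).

Release the roller at Y. Primary structure: cantilever fixed at X.
Deflection at Y on the released cantilever, summing each load's contribution:
  clockwise couple 148 at a = 1.65: M₀a(2L − a)/(2EI) = 1410/EI
  UDL 35.25: wL⁴/(8EI) = 8361/EI
  point load 91.8 at a = 3.3: Pa²(3L − a)/(6EI) = 2749/EI
  δ_0 = 12520/EI
Tip deflection under a unit load at Y: L³/(3EI) = 95.83/EI.
With EI = 24000 kN·m²: δ_0 = 0.52167 m and δ_{YY} = 0.003993 m/kN.
Compatibility — the beam at Y must follow the support down by 0.03 m: δ_0 − R_Y·δ_{YY} = 0.03, so R_Y = (0.52167 − 0.03)/0.003993 = 123.1 kN.
Moment equilibrium about X: M_X = Σ(load moments about X) − R_Y·L = 1219 − 123.1×6.6 = 406 kN·m.

M_X = 406 kN·m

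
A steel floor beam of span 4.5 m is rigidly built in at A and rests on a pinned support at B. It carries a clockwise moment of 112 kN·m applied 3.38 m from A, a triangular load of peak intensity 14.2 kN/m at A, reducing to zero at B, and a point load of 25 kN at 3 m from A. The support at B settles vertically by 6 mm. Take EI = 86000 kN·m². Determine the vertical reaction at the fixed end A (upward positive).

Choose R_B as the redundant. The primary structure is the cantilever fixed at A.
Downward deflection at the released point B due to the loads:
  clockwise couple 112 at a = 3.38: M₀a(2L − a)/(2EI) = 1064/EI
  triangular load, peak 14.2 at the fixed end: w₀L⁴/(30EI) = 194.1/EI
  point load 25 at a = 3: Pa²(3L − a)/(6EI) = 393.8/EI
  δ_0 = 1652/EI
Tip deflection under a unit load at B: L³/(3EI) = 30.38/EI.
With EI = 86000 kN·m²: δ_0 = 0.019205 m and δ_{BB} = 0.000353 m/kN.
Compatibility — the beam at B must follow the support down by 0.006 m: δ_0 − R_B·δ_{BB} = 0.006, so R_B = (0.019205 − 0.006)/0.000353 = 37.39 kN.
Vertical equilibrium: R_A = ΣP − R_B = 56.95 − 37.39 = 19.56 kN.

R_A = 19.56 kN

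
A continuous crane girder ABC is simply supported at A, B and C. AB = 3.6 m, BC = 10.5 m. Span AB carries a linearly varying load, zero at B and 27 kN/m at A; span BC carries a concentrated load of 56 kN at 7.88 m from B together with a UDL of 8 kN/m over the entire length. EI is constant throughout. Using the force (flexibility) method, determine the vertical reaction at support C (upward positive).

R_C = 70.83 kN

Release continuity at B by inserting a hinge; the redundant is the internal moment M_B. The primary structure is two simply-supported spans AB and BC.
Discontinuity in slope at B on the released structure — sum the simple-span end rotations:
  span AB: triangular load, peak 27: 7w₀L³/(360EI) = 24.49/EI
  span BC: point load 56 at a = 7.88: Pab(L + b)/(6LEI) = 240.8/EI
  span BC: UDL 8: wL³/(24EI) = 385.9/EI
  relative rotation θ_0 = (24.49 + 626.6)/EI = 651.1/EI
A unit hogging moment at B produces rotation L₁/(3EI) + L₂/(3EI) = 4.7/EI.
Compatibility: M_B·(L₁+L₂)/(3EI) = θ_0, giving M_B = 138.5 kN·m (hogging).
Span BC, ΣM about C: R_B^{BC}·10.5 = 587.7 + 138.5, so R_B^{BC} = 69.17 kN and R_C = 140 − 69.17 = 70.83 kN.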